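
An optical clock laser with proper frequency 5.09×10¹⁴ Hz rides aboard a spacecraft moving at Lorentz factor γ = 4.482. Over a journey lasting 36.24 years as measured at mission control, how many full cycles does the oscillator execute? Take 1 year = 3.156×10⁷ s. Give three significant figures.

γ = 4.482
The oscillator's own cycle count is N = f × τ where τ is the proper time aboard the spacecraft. τ = Δt/γ = 36.24/4.482 = 8.086 years = 2.552×10⁸ s.
N = 5.09×10¹⁴ × 2.552×10⁸ = 1.299×10²³.

N = 1.30×10²³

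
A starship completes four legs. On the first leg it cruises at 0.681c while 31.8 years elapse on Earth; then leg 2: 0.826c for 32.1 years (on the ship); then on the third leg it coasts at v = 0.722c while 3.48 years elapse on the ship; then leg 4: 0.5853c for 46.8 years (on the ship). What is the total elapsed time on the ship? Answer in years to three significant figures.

Leg 1: γ = 1/√(1 − 0.681²) = 1/√0.5362 = 1.366; τ_1 = 31.8/1.366 = 23.29 years.
Leg 2: 32.1 years is already measured on the ship.
Leg 3: 3.48 years is already measured on the ship.
Leg 4: 46.8 years is already measured on the ship.
Total: 23.29 + 32.10 + 3.480 + 46.80 years.

τ = 106 years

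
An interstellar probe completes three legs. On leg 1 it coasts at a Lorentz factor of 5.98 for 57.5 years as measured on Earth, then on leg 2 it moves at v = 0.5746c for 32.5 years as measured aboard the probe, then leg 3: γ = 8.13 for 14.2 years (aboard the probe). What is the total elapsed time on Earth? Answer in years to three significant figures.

Leg 1: 57.5 years is already measured on Earth.
Leg 2: γ = 1/√(1 − 0.5746²) = 1/√0.6698 = 1.222; Δt_2 = 1.222 × 32.5 = 39.71 years.
Leg 3: γ = 8.13; Δt_3 = 8.130 × 14.2 = 115.4 years.
Total: 57.50 + 39.71 + 115.4 years.

Δt = 213 years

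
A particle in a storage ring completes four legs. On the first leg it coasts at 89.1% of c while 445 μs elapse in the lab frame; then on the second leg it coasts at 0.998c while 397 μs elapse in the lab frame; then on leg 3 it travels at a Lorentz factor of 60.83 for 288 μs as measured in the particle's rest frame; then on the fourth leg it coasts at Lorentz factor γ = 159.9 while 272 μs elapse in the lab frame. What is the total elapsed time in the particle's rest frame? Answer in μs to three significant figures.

τ = 517 μs

Leg 1: β = 0.891; γ = 1/√(1 − 0.891²) = 1/√0.2061 = 2.203; τ_1 = 445/2.203 = 202.0 μs.
Leg 2: γ = 1/√(1 − 0.998²) = 1/√0.003996 = 15.82; τ_2 = 397/15.82 = 25.10 μs.
Leg 3: 288 μs is already measured in the particle's rest frame.
Leg 4: γ = 159.9; τ_4 = 272/159.9 = 1.701 μs.
Total: 202.0 + 25.10 + 288.0 + 1.701 μs.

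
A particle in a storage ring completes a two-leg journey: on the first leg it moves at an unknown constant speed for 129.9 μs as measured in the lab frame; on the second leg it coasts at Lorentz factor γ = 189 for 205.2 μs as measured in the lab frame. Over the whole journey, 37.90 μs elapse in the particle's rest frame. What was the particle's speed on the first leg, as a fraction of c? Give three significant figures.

β = 0.959

Leg 1: speed unknown; τ_1 = 129.9/γ_1.
Leg 2: γ = 189; τ_2 = 205.2/189.0 = 1.086 μs.
Total proper time: τ_1 + 1.086 = 37.90, so τ_1 = 37.90 − 1.086 = 36.81 μs.
γ_1 = 129.9/36.81 = 3.529; β = √(1 − 1/γ²) = √0.9197.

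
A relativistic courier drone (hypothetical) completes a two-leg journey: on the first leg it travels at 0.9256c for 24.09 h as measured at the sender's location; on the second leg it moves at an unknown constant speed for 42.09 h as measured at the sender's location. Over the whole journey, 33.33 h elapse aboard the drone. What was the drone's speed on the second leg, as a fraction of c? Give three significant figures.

Leg 1: γ = 1/√(1 − 0.9256²) = 1/√0.1433 = 2.642; τ_1 = 24.09/2.642 = 9.118 h.
Leg 2: speed unknown; τ_2 = 42.09/γ_2.
Total proper time: 9.118 + τ_2 = 33.33, so τ_2 = 33.33 − 9.118 = 24.21 h.
γ_2 = 42.09/24.21 = 1.738; β = √(1 − 1/γ²) = √0.6691.

β = 0.818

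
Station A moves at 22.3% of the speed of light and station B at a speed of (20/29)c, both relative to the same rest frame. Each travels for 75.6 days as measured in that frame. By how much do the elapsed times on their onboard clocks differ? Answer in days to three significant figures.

|τ_A − τ_B| = 19.0 days

A: β = 0.223; γ = 1/√(1 − 0.223²) = 1/√0.9503 = 1.026; τ_A = 75.6/1.026 = 73.70 days.
B: γ = 1/√(1 − (20/29)²) = 29/21 ≈ 1.381; τ_B = 75.6/1.381 = 54.74 days.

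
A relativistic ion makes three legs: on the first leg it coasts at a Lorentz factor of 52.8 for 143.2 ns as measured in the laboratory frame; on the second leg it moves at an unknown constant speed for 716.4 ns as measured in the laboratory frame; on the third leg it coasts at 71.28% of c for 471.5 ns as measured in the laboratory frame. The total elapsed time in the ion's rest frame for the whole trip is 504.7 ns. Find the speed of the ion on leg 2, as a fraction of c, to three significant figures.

Leg 1: γ = 52.8; τ_1 = 143.2/52.80 = 2.712 ns.
Leg 2: speed unknown; τ_2 = 716.4/γ_2.
Leg 3: β = 0.7128; γ = 1/√(1 − 0.7128²) = 1/√0.4919 = 1.426; τ_3 = 471.5/1.426 = 330.7 ns.
Total proper time: 2.712 + τ_2 + 330.7 = 504.7, so τ_2 = 504.7 − 333.4 = 171.3 ns.
γ_2 = 716.4/171.3 = 4.182; β = √(1 − 1/γ²) = √0.9428.

β = 0.971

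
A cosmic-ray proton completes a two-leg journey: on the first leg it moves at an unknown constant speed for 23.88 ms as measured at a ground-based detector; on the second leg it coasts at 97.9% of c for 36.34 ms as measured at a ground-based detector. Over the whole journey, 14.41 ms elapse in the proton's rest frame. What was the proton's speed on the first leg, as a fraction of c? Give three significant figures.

Leg 1: speed unknown; τ_1 = 23.88/γ_1.
Leg 2: β = 0.979; γ = 1/√(1 − 0.979²) = 1/√0.04156 = 4.905; τ_2 = 36.34/4.905 = 7.408 ms.
Total proper time: τ_1 + 7.408 = 14.41, so τ_1 = 14.41 − 7.408 = 7.002 ms.
γ_1 = 23.88/7.002 = 3.411; β = √(1 − 1/γ²) = √0.9140.

β = 0.956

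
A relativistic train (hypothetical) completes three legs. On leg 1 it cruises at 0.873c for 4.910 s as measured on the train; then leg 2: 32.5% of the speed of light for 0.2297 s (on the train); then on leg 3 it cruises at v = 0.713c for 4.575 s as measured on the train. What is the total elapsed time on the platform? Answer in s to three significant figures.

Leg 1: γ = 1/√(1 − 0.873²) = 1/√0.2379 = 2.050; Δt_1 = 2.050 × 4.910 = 10.07 s.
Leg 2: β = 0.325; γ = 1/√(1 − 0.325²) = 1/√0.8944 = 1.057; Δt_2 = 1.057 × 0.2297 = 0.2429 s.
Leg 3: γ = 1/√(1 − 0.713²) = 1/√0.4916 = 1.426; Δt_3 = 1.426 × 4.575 = 6.525 s.
Total: 10.07 + 0.2429 + 6.525 s.

Δt = 16.8 s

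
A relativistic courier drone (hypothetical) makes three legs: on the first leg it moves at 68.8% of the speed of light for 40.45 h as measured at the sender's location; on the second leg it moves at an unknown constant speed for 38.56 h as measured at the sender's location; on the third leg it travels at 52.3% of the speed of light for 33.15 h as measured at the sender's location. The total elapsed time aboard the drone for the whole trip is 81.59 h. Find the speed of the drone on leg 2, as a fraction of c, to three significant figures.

Leg 1: β = 0.688; γ = 1/√(1 − 0.688²) = 1/√0.5267 = 1.378; τ_1 = 40.45/1.378 = 29.35 h.
Leg 2: speed unknown; τ_2 = 38.56/γ_2.
Leg 3: β = 0.523; γ = 1/√(1 − 0.523²) = 1/√0.7265 = 1.173; τ_3 = 33.15/1.173 = 28.25 h.
Total proper time: 29.35 + τ_2 + 28.25 = 81.59, so τ_2 = 81.59 − 57.61 = 23.98 h.
γ_2 = 38.56/23.98 = 1.608; β = √(1 − 1/γ²) = √0.6132.

β = 0.783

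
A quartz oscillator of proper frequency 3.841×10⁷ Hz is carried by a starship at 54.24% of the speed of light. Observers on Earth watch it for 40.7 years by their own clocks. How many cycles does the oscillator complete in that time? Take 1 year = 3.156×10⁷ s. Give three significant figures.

β = 0.5424; γ = 1/√(1 − 0.5424²) = 1/√0.7058 = 1.190
During 40.7 years of lab time, the oscillator's proper time advances by τ = Δt/γ = 40.7/1.190 = 34.19 years = 1.079×10⁹ s.
N = f × τ = 3.841×10⁷ × 1.079×10⁹ = 4.145×10¹⁶.

N = 4.14×10¹⁶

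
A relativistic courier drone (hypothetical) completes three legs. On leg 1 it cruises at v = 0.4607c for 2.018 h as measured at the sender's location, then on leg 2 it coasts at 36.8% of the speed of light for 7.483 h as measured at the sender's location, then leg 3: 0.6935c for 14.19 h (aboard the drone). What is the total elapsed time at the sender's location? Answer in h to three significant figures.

Δt = 29.2 h

Leg 1: 2.018 h is already measured at the sender's location.
Leg 2: 7.483 h is already measured at the sender's location.
Leg 3: γ = 1/√(1 − 0.6935²) = 1/√0.5191 = 1.388; Δt_3 = 1.388 × 14.19 = 19.70 h.
Total: 2.018 + 7.483 + 19.70 h.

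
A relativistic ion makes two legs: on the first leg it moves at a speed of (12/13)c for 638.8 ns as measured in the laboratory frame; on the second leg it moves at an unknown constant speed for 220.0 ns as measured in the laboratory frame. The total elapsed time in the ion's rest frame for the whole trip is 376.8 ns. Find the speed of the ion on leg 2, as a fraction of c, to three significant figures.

β = 0.803

Leg 1: γ = 1/√(1 − (12/13)²) = 13/5 = 2.600; τ_1 = 638.8/2.600 = 245.7 ns.
Leg 2: speed unknown; τ_2 = 220.0/γ_2.
Total proper time: 245.7 + τ_2 = 376.8, so τ_2 = 376.8 − 245.7 = 131.1 ns.
γ_2 = 220.0/131.1 = 1.678; β = √(1 − 1/γ²) = √0.6449.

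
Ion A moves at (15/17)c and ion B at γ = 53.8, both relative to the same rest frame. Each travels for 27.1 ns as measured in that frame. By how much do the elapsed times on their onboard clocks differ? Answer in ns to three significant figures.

A: γ = 1/√(1 − (15/17)²) = 17/8 = 2.125; τ_A = 27.1/2.125 = 12.75 ns.
B: γ = 53.8; τ_B = 27.1/53.80 = 0.5037 ns.

|τ_A − τ_B| = 12.2 ns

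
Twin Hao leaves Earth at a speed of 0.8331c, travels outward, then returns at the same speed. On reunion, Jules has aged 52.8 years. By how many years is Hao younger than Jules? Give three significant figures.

γ = 1/√(1 − 0.8331²) = 1/√0.3059 = 1.808
Hao's elapsed proper time: τ = 52.8/1.808 = 29.20 years.
Age gap = Δt − τ = 52.8 − 29.20 years.

Δt − τ = 23.6 years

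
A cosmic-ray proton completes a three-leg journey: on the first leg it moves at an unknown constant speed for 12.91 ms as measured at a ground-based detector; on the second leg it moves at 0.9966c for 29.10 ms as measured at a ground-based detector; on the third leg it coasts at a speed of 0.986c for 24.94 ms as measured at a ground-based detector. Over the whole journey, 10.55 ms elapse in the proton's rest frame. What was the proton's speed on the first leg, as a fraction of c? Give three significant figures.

β = 0.951

Leg 1: speed unknown; τ_1 = 12.91/γ_1.
Leg 2: γ = 1/√(1 − 0.9966²) = 1/√0.006788 = 12.14; τ_2 = 29.10/12.14 = 2.398 ms.
Leg 3: γ = 1/√(1 − 0.986²) = 1/√0.02780 = 5.997; τ_3 = 24.94/5.997 = 4.159 ms.
Total proper time: τ_1 + 2.398 + 4.159 = 10.55, so τ_1 = 10.55 − 6.556 = 3.994 ms.
γ_1 = 12.91/3.994 = 3.233; β = √(1 − 1/γ²) = √0.9043.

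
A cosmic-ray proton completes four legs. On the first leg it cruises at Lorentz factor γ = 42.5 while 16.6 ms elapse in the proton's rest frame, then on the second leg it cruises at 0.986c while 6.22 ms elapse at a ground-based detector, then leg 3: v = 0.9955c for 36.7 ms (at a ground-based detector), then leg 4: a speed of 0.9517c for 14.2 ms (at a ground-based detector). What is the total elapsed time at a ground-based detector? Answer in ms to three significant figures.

Leg 1: γ = 42.5; Δt_1 = 42.50 × 16.6 = 705.5 ms.
Leg 2: 6.22 ms is already measured at a ground-based detector.
Leg 3: 36.7 ms is already measured at a ground-based detector.
Leg 4: 14.2 ms is already measured at a ground-based detector.
Total: 705.5 + 6.220 + 36.70 + 14.20 ms.

Δt = 763 ms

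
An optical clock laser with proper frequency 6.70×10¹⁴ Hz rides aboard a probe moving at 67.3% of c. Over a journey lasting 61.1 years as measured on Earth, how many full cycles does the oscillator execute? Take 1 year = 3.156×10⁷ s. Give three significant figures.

β = 0.673; γ = 1/√(1 − 0.673²) = 1/√0.5471 = 1.352
The oscillator's own cycle count is N = f × τ where τ is the proper time aboard the probe. τ = Δt/γ = 61.1/1.352 = 45.19 years = 1.426×10⁹ s.
N = 6.70×10¹⁴ × 1.426×10⁹ = 9.556×10²³.

N = 9.56×10²³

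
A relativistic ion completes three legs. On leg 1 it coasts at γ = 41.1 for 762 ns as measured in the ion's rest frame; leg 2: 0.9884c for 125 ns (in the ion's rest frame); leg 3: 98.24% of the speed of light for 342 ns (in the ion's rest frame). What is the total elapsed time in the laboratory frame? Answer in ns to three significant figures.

Leg 1: γ = 41.1; Δt_1 = 41.10 × 762 = 3.132×10⁴ ns.
Leg 2: γ = 1/√(1 − 0.9884²) = 1/√0.02307 = 6.584; Δt_2 = 6.584 × 125 = 823.1 ns.
Leg 3: β = 0.9824; γ = 1/√(1 − 0.9824²) = 1/√0.03489 = 5.354; Δt_3 = 5.354 × 342 = 1831 ns.
Total: 3.132×10⁴ + 823.1 + 1831 ns.

Δt = 3.40×10⁴ ns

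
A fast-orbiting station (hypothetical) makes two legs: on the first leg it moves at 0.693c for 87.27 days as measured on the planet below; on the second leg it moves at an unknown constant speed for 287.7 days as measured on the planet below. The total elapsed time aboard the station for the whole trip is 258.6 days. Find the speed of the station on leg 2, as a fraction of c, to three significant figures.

β = 0.733

Leg 1: γ = 1/√(1 − 0.693²) = 1/√0.5198 = 1.387; τ_1 = 87.27/1.387 = 62.92 days.
Leg 2: speed unknown; τ_2 = 287.7/γ_2.
Total proper time: 62.92 + τ_2 = 258.6, so τ_2 = 258.6 − 62.92 = 195.7 days.
γ_2 = 287.7/195.7 = 1.470; β = √(1 − 1/γ²) = √0.5374.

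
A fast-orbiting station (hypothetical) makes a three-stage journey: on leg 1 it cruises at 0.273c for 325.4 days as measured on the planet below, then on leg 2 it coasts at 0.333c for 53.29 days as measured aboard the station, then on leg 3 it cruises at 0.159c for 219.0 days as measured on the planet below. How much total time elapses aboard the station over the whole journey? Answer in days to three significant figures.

Leg 1: γ = 1/√(1 − 0.273²) = 1/√0.9255 = 1.039; τ_1 = 325.4/1.039 = 313.0 days.
Leg 2: 53.29 days is already measured aboard the station.
Leg 3: γ = 1/√(1 − 0.159²) = 1/√0.9747 = 1.013; τ_3 = 219.0/1.013 = 216.2 days.
Total: 313.0 + 53.29 + 216.2 days.

τ = 583 days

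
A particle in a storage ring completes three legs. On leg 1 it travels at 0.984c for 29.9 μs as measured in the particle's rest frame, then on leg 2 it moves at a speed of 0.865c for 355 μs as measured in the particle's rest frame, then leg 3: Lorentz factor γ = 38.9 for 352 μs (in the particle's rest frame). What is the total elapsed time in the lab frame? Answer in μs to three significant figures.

Leg 1: γ = 1/√(1 − 0.984²) = 1/√0.03174 = 5.613; Δt_1 = 5.613 × 29.9 = 167.8 μs.
Leg 2: γ = 1/√(1 − 0.865²) = 1/√0.2518 = 1.993; Δt_2 = 1.993 × 355 = 707.5 μs.
Leg 3: γ = 38.9; Δt_3 = 38.90 × 352 = 1.369×10⁴ μs.
Total: 167.8 + 707.5 + 1.369×10⁴ μs.

Δt = 1.46×10⁴ μs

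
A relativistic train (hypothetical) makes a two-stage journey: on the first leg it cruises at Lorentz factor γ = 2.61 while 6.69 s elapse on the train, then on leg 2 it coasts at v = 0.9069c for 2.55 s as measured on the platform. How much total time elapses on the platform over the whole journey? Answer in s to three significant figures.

Leg 1: γ = 2.61; Δt_1 = 2.610 × 6.69 = 17.46 s.
Leg 2: 2.55 s is already measured on the platform.
Total: 17.46 + 2.550 s.

Δt = 20.0 s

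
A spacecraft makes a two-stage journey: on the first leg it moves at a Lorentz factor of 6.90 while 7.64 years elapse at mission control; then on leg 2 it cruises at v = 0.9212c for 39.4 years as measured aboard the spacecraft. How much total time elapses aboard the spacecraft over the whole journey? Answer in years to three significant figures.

Leg 1: γ = 6.90; τ_1 = 7.64/6.900 = 1.107 years.
Leg 2: 39.4 years is already measured aboard the spacecraft.
Total: 1.107 + 39.40 years.

τ = 40.5 years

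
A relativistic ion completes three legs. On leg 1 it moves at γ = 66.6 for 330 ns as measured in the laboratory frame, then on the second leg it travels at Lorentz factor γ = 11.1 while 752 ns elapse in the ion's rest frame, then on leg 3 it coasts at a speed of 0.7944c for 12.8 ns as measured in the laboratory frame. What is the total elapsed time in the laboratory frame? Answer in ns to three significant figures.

Δt = 8690 ns

Leg 1: 330 ns is already measured in the laboratory frame.
Leg 2: γ = 11.1; Δt_2 = 11.10 × 752 = 8347 ns.
Leg 3: 12.8 ns is already measured in the laboratory frame.
Total: 330.0 + 8347 + 12.80 ns.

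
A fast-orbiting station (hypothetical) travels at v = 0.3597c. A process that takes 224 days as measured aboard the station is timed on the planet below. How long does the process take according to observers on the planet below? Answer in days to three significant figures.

Δt = 240 days

γ = 1/√(1 − 0.3597²) = 1/√0.8706 = 1.072
The interval measured aboard the station is the proper time (both events occur at the same place in that frame); the lab-frame interval is Δt = γτ = 1.072 × 224 days.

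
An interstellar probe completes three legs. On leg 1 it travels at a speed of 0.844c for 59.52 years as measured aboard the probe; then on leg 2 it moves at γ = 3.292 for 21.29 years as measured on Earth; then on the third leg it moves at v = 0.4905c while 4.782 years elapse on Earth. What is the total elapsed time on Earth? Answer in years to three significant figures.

Leg 1: γ = 1/√(1 − 0.844²) = 1/√0.2877 = 1.864; Δt_1 = 1.864 × 59.52 = 111.0 years.
Leg 2: 21.29 years is already measured on Earth.
Leg 3: 4.782 years is already measured on Earth.
Total: 111.0 + 21.29 + 4.782 years.

Δt = 137 years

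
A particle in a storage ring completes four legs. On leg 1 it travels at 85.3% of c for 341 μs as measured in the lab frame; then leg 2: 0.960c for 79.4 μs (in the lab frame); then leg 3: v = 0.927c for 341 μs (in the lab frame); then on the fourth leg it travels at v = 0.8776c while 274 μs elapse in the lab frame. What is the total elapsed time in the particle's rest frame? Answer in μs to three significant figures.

τ = 459 μs

Leg 1: β = 0.853; γ = 1/√(1 − 0.853²) = 1/√0.2724 = 1.916; τ_1 = 341/1.916 = 178.0 μs.
Leg 2: γ = 1/√(1 − 0.960²) = 25/7 ≈ 3.571; τ_2 = 79.4/3.571 = 22.23 μs.
Leg 3: γ = 1/√(1 − 0.927²) = 1/√0.1407 = 2.666; τ_3 = 341/2.666 = 127.9 μs.
Leg 4: γ = 1/√(1 − 0.8776²) = 1/√0.2298 = 2.086; τ_4 = 274/2.086 = 131.4 μs.
Total: 178.0 + 22.23 + 127.9 + 131.4 μs.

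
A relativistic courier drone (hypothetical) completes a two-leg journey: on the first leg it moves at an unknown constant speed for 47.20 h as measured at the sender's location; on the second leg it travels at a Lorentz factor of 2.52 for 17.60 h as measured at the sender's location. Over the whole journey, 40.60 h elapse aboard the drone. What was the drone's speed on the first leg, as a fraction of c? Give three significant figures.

β = 0.702

Leg 1: speed unknown; τ_1 = 47.20/γ_1.
Leg 2: γ = 2.52; τ_2 = 17.60/2.520 = 6.984 h.
Total proper time: τ_1 + 6.984 = 40.60, so τ_1 = 40.60 − 6.984 = 33.62 h.
γ_1 = 47.20/33.62 = 1.404; β = √(1 − 1/γ²) = √0.4928.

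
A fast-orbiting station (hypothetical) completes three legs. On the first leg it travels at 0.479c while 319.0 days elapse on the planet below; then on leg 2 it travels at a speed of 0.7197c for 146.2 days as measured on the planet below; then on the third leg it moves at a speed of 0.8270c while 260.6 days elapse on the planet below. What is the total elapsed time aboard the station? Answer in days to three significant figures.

τ = 528 days

Leg 1: γ = 1/√(1 − 0.479²) = 1/√0.7706 = 1.139; τ_1 = 319.0/1.139 = 280.0 days.
Leg 2: γ = 1/√(1 − 0.7197²) = 1/√0.4820 = 1.440; τ_2 = 146.2/1.440 = 101.5 days.
Leg 3: γ = 1/√(1 − 0.8270²) = 1/√0.3161 = 1.779; τ_3 = 260.6/1.779 = 146.5 days.
Total: 280.0 + 101.5 + 146.5 days.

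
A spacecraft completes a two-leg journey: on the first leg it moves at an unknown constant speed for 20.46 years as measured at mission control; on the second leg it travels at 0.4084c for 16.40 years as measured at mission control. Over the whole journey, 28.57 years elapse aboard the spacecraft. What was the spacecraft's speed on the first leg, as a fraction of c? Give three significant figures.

Leg 1: speed unknown; τ_1 = 20.46/γ_1.
Leg 2: γ = 1/√(1 − 0.4084²) = 1/√0.8332 = 1.096; τ_2 = 16.40/1.096 = 14.97 years.
Total proper time: τ_1 + 14.97 = 28.57, so τ_1 = 28.57 − 14.97 = 13.60 years.
γ_1 = 20.46/13.60 = 1.504; β = √(1 − 1/γ²) = √0.5582.

β = 0.747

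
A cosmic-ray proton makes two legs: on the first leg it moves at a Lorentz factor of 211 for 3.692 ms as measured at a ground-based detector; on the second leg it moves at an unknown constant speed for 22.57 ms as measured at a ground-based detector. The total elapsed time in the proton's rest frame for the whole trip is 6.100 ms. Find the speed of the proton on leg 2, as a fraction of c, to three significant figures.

Leg 1: γ = 211; τ_1 = 3.692/211.0 = 0.01750 ms.
Leg 2: speed unknown; τ_2 = 22.57/γ_2.
Total proper time: 0.01750 + τ_2 = 6.100, so τ_2 = 6.100 − 0.01750 = 6.083 ms.
γ_2 = 22.57/6.083 = 3.711; β = √(1 − 1/γ²) = √0.9274.

β = 0.963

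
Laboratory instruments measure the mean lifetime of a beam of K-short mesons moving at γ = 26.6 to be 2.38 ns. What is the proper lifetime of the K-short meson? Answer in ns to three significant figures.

τ₀ = 0.0895 ns

γ = 26.6
The lab-frame lifetime is the dilated interval; the proper lifetime is τ₀ = Δt/γ = 2.38/26.60 ns.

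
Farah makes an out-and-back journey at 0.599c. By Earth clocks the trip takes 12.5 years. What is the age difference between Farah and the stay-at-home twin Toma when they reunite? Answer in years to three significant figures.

γ = 1/√(1 − 0.599²) = 1/√0.6412 = 1.249
Farah's elapsed proper time: τ = 12.5/1.249 = 10.01 years.
Age gap = Δt − τ = 12.5 − 10.01 years.

Δt − τ = 2.49 years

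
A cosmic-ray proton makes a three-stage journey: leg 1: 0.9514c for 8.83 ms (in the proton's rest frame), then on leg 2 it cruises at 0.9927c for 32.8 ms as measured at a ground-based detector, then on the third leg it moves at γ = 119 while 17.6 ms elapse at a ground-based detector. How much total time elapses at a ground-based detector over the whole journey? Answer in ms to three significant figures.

Δt = 79.1 ms

Leg 1: γ = 1/√(1 − 0.9514²) = 1/√0.09484 = 3.247; Δt_1 = 3.247 × 8.83 = 28.67 ms.
Leg 2: 32.8 ms is already measured at a ground-based detector.
Leg 3: 17.6 ms is already measured at a ground-based detector.
Total: 28.67 + 32.80 + 17.60 ms.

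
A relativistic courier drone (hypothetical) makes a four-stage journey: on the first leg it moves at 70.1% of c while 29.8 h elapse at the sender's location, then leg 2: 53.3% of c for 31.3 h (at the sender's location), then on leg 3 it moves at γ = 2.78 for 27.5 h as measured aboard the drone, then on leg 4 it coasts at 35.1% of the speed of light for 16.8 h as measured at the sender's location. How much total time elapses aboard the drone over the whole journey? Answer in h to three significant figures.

Leg 1: β = 0.701; γ = 1/√(1 − 0.701²) = 1/√0.5086 = 1.402; τ_1 = 29.8/1.402 = 21.25 h.
Leg 2: β = 0.533; γ = 1/√(1 − 0.533²) = 1/√0.7159 = 1.182; τ_2 = 31.3/1.182 = 26.48 h.
Leg 3: 27.5 h is already measured aboard the drone.
Leg 4: β = 0.351; γ = 1/√(1 − 0.351²) = 1/√0.8768 = 1.068; τ_4 = 16.8/1.068 = 15.73 h.
Total: 21.25 + 26.48 + 27.50 + 15.73 h.

τ = 91.0 h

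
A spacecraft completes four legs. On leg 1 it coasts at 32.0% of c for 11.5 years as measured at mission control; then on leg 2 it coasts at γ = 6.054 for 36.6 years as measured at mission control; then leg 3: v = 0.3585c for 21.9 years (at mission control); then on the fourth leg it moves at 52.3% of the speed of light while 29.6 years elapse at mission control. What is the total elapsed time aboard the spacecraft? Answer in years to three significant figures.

τ = 62.6 years

Leg 1: β = 0.320; γ = 1/√(1 − 0.320²) = 1/√0.8976 = 1.056; τ_1 = 11.5/1.056 = 10.90 years.
Leg 2: γ = 6.054; τ_2 = 36.6/6.054 = 6.046 years.
Leg 3: γ = 1/√(1 − 0.3585²) = 1/√0.8715 = 1.071; τ_3 = 21.9/1.071 = 20.44 years.
Leg 4: β = 0.523; γ = 1/√(1 − 0.523²) = 1/√0.7265 = 1.173; τ_4 = 29.6/1.173 = 25.23 years.
Total: 10.90 + 6.046 + 20.44 + 25.23 years.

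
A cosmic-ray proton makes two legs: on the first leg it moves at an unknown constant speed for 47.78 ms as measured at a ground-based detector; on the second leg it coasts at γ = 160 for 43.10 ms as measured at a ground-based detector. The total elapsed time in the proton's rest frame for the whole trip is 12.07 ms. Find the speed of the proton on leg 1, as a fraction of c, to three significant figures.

Leg 1: speed unknown; τ_1 = 47.78/γ_1.
Leg 2: γ = 160; τ_2 = 43.10/160.0 = 0.2694 ms.
Total proper time: τ_1 + 0.2694 = 12.07, so τ_1 = 12.07 − 0.2694 = 11.80 ms.
γ_1 = 47.78/11.80 = 4.049; β = √(1 − 1/γ²) = √0.9390.

β = 0.969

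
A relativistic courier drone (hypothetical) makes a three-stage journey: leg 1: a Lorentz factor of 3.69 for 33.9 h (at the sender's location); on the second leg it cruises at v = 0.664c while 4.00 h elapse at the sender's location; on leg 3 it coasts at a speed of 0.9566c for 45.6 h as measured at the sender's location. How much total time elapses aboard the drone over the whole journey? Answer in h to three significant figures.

Leg 1: γ = 3.69; τ_1 = 33.9/3.690 = 9.187 h.
Leg 2: γ = 1/√(1 − 0.664²) = 1/√0.5591 = 1.337; τ_2 = 4.00/1.337 = 2.991 h.
Leg 3: γ = 1/√(1 − 0.9566²) = 1/√0.08492 = 3.432; τ_3 = 45.6/3.432 = 13.29 h.
Total: 9.187 + 2.991 + 13.29 h.

τ = 25.5 h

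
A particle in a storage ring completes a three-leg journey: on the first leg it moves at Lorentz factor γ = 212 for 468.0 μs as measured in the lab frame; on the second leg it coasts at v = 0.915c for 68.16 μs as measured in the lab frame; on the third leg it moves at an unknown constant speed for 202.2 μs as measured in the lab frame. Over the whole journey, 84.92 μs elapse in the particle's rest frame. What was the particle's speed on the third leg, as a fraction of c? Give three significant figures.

β = 0.962

Leg 1: γ = 212; τ_1 = 468.0/212.0 = 2.208 μs.
Leg 2: γ = 1/√(1 − 0.915²) = 1/√0.1628 = 2.479; τ_2 = 68.16/2.479 = 27.50 μs.
Leg 3: speed unknown; τ_3 = 202.2/γ_3.
Total proper time: 2.208 + 27.50 + τ_3 = 84.92, so τ_3 = 84.92 − 29.71 = 55.21 μs.
γ_3 = 202.2/55.21 = 3.662; β = √(1 − 1/γ²) = √0.9254.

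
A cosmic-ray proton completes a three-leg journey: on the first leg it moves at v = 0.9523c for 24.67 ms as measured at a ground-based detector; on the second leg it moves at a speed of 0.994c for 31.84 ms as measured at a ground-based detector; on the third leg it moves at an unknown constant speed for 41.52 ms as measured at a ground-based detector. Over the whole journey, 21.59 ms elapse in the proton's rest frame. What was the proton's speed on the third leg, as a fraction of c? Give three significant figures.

β = 0.967

Leg 1: γ = 1/√(1 − 0.9523²) = 1/√0.09312 = 3.277; τ_1 = 24.67/3.277 = 7.528 ms.
Leg 2: γ = 1/√(1 − 0.994²) = 1/√0.01196 = 9.142; τ_2 = 31.84/9.142 = 3.483 ms.
Leg 3: speed unknown; τ_3 = 41.52/γ_3.
Total proper time: 7.528 + 3.483 + τ_3 = 21.59, so τ_3 = 21.59 − 11.01 = 10.58 ms.
γ_3 = 41.52/10.58 = 3.925; β = √(1 − 1/γ²) = √0.9351.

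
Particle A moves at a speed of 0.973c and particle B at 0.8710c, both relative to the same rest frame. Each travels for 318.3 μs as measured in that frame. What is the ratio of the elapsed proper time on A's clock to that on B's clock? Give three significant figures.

A: γ = 1/√(1 − 0.973²) = 1/√0.05327 = 4.333. B: γ = 1/√(1 − 0.8710²) = 1/√0.2414 = 2.035.
τ_A/τ_B = γ_B/γ_A = 2.035/4.333 = 0.4698, so τ_A/τ_B = 0.4698.

τ_A/τ_B = 0.470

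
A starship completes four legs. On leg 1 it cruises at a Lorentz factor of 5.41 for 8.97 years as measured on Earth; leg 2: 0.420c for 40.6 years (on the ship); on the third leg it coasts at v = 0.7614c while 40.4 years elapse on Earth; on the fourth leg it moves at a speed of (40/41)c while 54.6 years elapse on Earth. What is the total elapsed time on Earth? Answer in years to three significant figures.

Leg 1: 8.97 years is already measured on Earth.
Leg 2: γ = 1/√(1 − 0.420²) = 1/√0.8236 = 1.102; Δt_2 = 1.102 × 40.6 = 44.74 years.
Leg 3: 40.4 years is already measured on Earth.
Leg 4: 54.6 years is already measured on Earth.
Total: 8.970 + 44.74 + 40.40 + 54.60 years.

Δt = 149 years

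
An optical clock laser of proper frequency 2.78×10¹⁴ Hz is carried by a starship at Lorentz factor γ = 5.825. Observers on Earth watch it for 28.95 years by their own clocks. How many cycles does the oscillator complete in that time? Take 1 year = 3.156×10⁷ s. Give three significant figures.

N = 4.36×10²²

γ = 5.825
During 28.95 years of lab time, the oscillator's proper time advances by τ = Δt/γ = 28.95/5.825 = 4.970 years = 1.569×10⁸ s.
N = f × τ = 2.78×10¹⁴ × 1.569×10⁸ = 4.360×10²².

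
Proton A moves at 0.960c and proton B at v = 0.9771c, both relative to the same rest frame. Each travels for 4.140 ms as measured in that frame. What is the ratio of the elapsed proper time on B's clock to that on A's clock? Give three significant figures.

τ_B/τ_A = 0.760

A: γ = 1/√(1 − 0.960²) = 25/7 ≈ 3.571. B: γ = 1/√(1 − 0.9771²) = 1/√0.04528 = 4.700.
τ_A/τ_B = γ_B/γ_A = 4.700/3.571 = 1.316, so τ_B/τ_A = 0.7599.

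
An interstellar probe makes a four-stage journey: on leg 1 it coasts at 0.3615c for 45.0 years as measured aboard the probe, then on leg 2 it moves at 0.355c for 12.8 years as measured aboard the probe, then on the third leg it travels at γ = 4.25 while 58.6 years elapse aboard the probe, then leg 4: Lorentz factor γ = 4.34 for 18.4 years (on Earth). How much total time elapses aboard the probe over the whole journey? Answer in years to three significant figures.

Leg 1: 45.0 years is already measured aboard the probe.
Leg 2: 12.8 years is already measured aboard the probe.
Leg 3: 58.6 years is already measured aboard the probe.
Leg 4: γ = 4.34; τ_4 = 18.4/4.340 = 4.240 years.
Total: 45.00 + 12.80 + 58.60 + 4.240 years.

τ = 121 years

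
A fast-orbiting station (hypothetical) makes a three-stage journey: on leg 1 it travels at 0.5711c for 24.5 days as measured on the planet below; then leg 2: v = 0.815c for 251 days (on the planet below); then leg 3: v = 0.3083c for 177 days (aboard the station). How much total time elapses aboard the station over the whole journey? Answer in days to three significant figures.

Leg 1: γ = 1/√(1 − 0.5711²) = 1/√0.6738 = 1.218; τ_1 = 24.5/1.218 = 20.11 days.
Leg 2: γ = 1/√(1 − 0.815²) = 1/√0.3358 = 1.726; τ_2 = 251/1.726 = 145.4 days.
Leg 3: 177 days is already measured aboard the station.
Total: 20.11 + 145.4 + 177.0 days.

τ = 343 days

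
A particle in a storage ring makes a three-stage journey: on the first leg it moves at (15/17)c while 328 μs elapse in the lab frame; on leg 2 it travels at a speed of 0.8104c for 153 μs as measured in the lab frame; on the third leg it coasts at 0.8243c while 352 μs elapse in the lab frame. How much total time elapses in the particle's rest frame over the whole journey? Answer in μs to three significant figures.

Leg 1: γ = 1/√(1 − (15/17)²) = 17/8 = 2.125; τ_1 = 328/2.125 = 154.4 μs.
Leg 2: γ = 1/√(1 − 0.8104²) = 1/√0.3433 = 1.707; τ_2 = 153/1.707 = 89.64 μs.
Leg 3: γ = 1/√(1 − 0.8243²) = 1/√0.3205 = 1.766; τ_3 = 352/1.766 = 199.3 μs.
Total: 154.4 + 89.64 + 199.3 μs.

τ = 443 μs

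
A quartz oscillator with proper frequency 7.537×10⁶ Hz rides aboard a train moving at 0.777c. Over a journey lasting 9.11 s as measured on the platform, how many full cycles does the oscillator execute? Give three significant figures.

N = 4.32×10⁷

γ = 1/√(1 − 0.777²) = 1/√0.3963 = 1.589
The oscillator's own cycle count is N = f × τ where τ is the proper time on the train. τ = Δt/γ = 9.11/1.589 = 5.735 s = 5.735×10⁰ s.
N = 7.537×10⁶ × 5.735×10⁰ = 4.322×10⁷.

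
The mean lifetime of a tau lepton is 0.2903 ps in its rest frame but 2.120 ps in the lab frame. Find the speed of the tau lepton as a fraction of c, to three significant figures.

β = 0.991

γ = Δt/τ₀ = 2.120/0.2903 = 7.303
β = √(1 − 1/γ²) = √(1 − 0.01875) = √0.9812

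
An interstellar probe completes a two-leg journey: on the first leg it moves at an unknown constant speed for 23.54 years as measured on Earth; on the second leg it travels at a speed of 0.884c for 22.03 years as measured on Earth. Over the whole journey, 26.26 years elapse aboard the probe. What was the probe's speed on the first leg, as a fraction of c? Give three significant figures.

Leg 1: speed unknown; τ_1 = 23.54/γ_1.
Leg 2: γ = 1/√(1 − 0.884²) = 1/√0.2185 = 2.139; τ_2 = 22.03/2.139 = 10.30 years.
Total proper time: τ_1 + 10.30 = 26.26, so τ_1 = 26.26 − 10.30 = 15.96 years.
γ_1 = 23.54/15.96 = 1.475; β = √(1 − 1/γ²) = √0.5403.

β = 0.735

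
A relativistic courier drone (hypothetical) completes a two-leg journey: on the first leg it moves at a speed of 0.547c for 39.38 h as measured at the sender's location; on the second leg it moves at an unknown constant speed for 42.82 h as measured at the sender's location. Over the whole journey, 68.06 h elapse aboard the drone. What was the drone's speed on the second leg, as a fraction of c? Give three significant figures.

β = 0.573

Leg 1: γ = 1/√(1 − 0.547²) = 1/√0.7008 = 1.195; τ_1 = 39.38/1.195 = 32.97 h.
Leg 2: speed unknown; τ_2 = 42.82/γ_2.
Total proper time: 32.97 + τ_2 = 68.06, so τ_2 = 68.06 − 32.97 = 35.09 h.
γ_2 = 42.82/35.09 = 1.220; β = √(1 − 1/γ²) = √0.3283.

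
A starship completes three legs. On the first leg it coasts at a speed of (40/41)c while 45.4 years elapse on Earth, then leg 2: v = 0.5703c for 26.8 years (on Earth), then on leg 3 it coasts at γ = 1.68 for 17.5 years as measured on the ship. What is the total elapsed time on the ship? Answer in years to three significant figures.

Leg 1: γ = 1/√(1 − (40/41)²) = 41/9 ≈ 4.556; τ_1 = 45.4/4.556 = 9.966 years.
Leg 2: γ = 1/√(1 − 0.5703²) = 1/√0.6748 = 1.217; τ_2 = 26.8/1.217 = 22.01 years.
Leg 3: 17.5 years is already measured on the ship.
Total: 9.966 + 22.01 + 17.50 years.

τ = 49.5 years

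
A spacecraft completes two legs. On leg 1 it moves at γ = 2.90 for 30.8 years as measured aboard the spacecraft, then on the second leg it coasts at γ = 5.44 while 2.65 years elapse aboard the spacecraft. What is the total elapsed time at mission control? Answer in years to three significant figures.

Leg 1: γ = 2.90; Δt_1 = 2.900 × 30.8 = 89.32 years.
Leg 2: γ = 5.44; Δt_2 = 5.440 × 2.65 = 14.42 years.
Total: 89.32 + 14.42 years.

Δt = 104 years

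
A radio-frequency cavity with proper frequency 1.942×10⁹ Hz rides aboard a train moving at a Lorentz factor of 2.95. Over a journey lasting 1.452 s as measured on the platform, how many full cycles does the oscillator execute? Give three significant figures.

γ = 2.95
The oscillator's own cycle count is N = f × τ where τ is the proper time on the train. τ = Δt/γ = 1.452/2.950 = 0.4922 s = 4.922×10⁻¹ s.
N = 1.942×10⁹ × 4.922×10⁻¹ = 9.559×10⁸.

N = 9.56×10⁸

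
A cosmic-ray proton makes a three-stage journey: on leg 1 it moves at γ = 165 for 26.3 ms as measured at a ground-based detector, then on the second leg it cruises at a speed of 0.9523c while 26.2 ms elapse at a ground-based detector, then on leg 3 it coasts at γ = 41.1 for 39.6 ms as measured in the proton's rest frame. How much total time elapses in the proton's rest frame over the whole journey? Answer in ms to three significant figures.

Leg 1: γ = 165; τ_1 = 26.3/165.0 = 0.1594 ms.
Leg 2: γ = 1/√(1 − 0.9523²) = 1/√0.09312 = 3.277; τ_2 = 26.2/3.277 = 7.995 ms.
Leg 3: 39.6 ms is already measured in the proton's rest frame.
Total: 0.1594 + 7.995 + 39.60 ms.

τ = 47.8 ms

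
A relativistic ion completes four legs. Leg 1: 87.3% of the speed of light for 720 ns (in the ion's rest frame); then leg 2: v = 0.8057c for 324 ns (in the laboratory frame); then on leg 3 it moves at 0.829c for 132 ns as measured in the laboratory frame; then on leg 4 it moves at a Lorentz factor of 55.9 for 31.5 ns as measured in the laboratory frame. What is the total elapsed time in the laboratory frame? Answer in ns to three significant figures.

Δt = 1960 ns

Leg 1: β = 0.873; γ = 1/√(1 − 0.873²) = 1/√0.2379 = 2.050; Δt_1 = 2.050 × 720 = 1476 ns.
Leg 2: 324 ns is already measured in the laboratory frame.
Leg 3: 132 ns is already measured in the laboratory frame.
Leg 4: 31.5 ns is already measured in the laboratory frame.
Total: 1476 + 324.0 + 132.0 + 31.50 ns.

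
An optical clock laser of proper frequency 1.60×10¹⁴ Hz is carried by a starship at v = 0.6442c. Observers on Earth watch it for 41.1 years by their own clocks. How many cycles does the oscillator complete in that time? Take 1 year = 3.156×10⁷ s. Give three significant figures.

γ = 1/√(1 − 0.6442²) = 1/√0.5850 = 1.307
During 41.1 years of lab time, the oscillator's proper time advances by τ = Δt/γ = 41.1/1.307 = 31.44 years = 9.921×10⁸ s.
N = f × τ = 1.60×10¹⁴ × 9.921×10⁸ = 1.587×10²³.

N = 1.59×10²³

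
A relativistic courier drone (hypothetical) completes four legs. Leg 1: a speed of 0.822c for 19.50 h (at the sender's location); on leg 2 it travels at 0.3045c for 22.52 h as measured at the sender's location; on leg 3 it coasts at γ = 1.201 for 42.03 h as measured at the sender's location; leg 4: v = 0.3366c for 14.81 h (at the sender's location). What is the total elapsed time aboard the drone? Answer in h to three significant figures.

Leg 1: γ = 1/√(1 − 0.822²) = 1/√0.3243 = 1.756; τ_1 = 19.50/1.756 = 11.11 h.
Leg 2: γ = 1/√(1 − 0.3045²) = 1/√0.9073 = 1.050; τ_2 = 22.52/1.050 = 21.45 h.
Leg 3: γ = 1.201; τ_3 = 42.03/1.201 = 35.00 h.
Leg 4: γ = 1/√(1 − 0.3366²) = 1/√0.8867 = 1.062; τ_4 = 14.81/1.062 = 13.95 h.
Total: 11.11 + 21.45 + 35.00 + 13.95 h.

τ = 81.5 h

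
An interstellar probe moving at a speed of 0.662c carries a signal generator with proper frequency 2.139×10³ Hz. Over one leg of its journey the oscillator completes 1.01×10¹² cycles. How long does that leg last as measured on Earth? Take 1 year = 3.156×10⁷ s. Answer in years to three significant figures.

Δt = 20.0 years

γ = 1/√(1 − 0.662²) = 1/√0.5618 = 1.334
Proper time for N cycles: τ = N/f = 1.01×10¹²/(2.139×10³) = 4.722×10⁸ s = 14.96 years.
Lab-frame duration Δt = γτ = 1.334 × 14.96 = 19.96 years.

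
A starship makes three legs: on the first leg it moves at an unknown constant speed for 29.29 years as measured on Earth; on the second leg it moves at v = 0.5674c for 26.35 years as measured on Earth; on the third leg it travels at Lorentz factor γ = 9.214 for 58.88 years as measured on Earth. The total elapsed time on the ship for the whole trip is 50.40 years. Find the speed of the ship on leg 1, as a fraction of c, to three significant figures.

Leg 1: speed unknown; τ_1 = 29.29/γ_1.
Leg 2: γ = 1/√(1 − 0.5674²) = 1/√0.6781 = 1.214; τ_2 = 26.35/1.214 = 21.70 years.
Leg 3: γ = 9.214; τ_3 = 58.88/9.214 = 6.390 years.
Total proper time: τ_1 + 21.70 + 6.390 = 50.40, so τ_1 = 50.40 − 28.09 = 22.31 years.
γ_1 = 29.29/22.31 = 1.313; β = √(1 − 1/γ²) = √0.4197.

β = 0.648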